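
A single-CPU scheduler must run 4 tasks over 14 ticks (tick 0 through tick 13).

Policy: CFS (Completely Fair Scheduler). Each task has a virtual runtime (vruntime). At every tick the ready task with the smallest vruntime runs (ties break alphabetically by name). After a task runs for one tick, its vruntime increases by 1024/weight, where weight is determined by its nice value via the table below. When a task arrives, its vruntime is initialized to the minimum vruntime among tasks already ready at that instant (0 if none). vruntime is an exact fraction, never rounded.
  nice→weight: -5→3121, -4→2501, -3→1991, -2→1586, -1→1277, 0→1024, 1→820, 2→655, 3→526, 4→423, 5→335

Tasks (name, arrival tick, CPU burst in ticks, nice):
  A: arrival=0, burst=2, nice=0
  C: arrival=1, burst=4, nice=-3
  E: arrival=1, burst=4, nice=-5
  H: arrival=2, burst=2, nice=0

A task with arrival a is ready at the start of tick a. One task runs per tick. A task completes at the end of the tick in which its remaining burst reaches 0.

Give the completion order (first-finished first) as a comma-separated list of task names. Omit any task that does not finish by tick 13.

completion order = A, E, H, C

t=0: vr[A=0] → run A
t=1: vr[A=1 C=1 E=1] → run A
t=2: vr[C=1 E=1 H=1] → run C
t=3: vr[C=3015/1991 E=1 H=1] → run E
t=4: vr[C=3015/1991 E=4145/3121 H=1] → run H
t=5: vr[C=3015/1991 E=4145/3121 H=2] → run E
t=6: vr[C=3015/1991 E=5169/3121 H=2] → run C
t=7: vr[C=4039/1991 E=5169/3121 H=2] → run E
t=8: vr[C=4039/1991 E=6193/3121 H=2] → run E
t=9: vr[C=4039/1991 H=2] → run H
t=10: vr[C=4039/1991] → run C
t=11: vr[C=5063/1991] → run C
t=12: (idle)
t=13: (idle)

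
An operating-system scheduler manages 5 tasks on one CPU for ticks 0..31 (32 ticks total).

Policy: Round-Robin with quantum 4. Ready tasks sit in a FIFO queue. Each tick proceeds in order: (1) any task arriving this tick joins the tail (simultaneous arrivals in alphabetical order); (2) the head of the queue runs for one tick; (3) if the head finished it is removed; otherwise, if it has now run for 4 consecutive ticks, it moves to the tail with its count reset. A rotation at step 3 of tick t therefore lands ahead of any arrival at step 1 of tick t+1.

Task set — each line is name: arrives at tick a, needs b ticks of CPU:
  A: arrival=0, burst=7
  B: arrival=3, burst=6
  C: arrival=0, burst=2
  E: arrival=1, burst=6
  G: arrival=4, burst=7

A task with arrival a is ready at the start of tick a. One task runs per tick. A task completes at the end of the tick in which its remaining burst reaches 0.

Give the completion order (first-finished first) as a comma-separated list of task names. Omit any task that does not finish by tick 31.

t=0: queue=[A,C] q_used=0 → run A
t=1: queue=[A,C,E] q_used=1 → run A
t=2: queue=[A,C,E] q_used=2 → run A
t=3: queue=[A,C,E,B] q_used=3 → run A
t=4: queue=[C,E,B,A,G] q_used=0 → run C
t=5: queue=[C,E,B,A,G] q_used=1 → run C
t=6: queue=[E,B,A,G] q_used=0 → run E
t=7: queue=[E,B,A,G] q_used=1 → run E
t=8: queue=[E,B,A,G] q_used=2 → run E
t=9: queue=[E,B,A,G] q_used=3 → run E
t=10: queue=[B,A,G,E] q_used=0 → run B
t=11: queue=[B,A,G,E] q_used=1 → run B
t=12: queue=[B,A,G,E] q_used=2 → run B
t=13: queue=[B,A,G,E] q_used=3 → run B
t=14: queue=[A,G,E,B] q_used=0 → run A
t=15: queue=[A,G,E,B] q_used=1 → run A
t=16: queue=[A,G,E,B] q_used=2 → run A
t=17: queue=[G,E,B] q_used=0 → run G
t=18: queue=[G,E,B] q_used=1 → run G
t=19: queue=[G,E,B] q_used=2 → run G
t=20: queue=[G,E,B] q_used=3 → run G
t=21: queue=[E,B,G] q_used=0 → run E
t=22: queue=[E,B,G] q_used=1 → run E
t=23: queue=[B,G] q_used=0 → run B
t=24: queue=[B,G] q_used=1 → run B
t=25: queue=[G] q_used=0 → run G
t=26: queue=[G] q_used=1 → run G
t=27: queue=[G] q_used=2 → run G
t=28: (idle)
t=29: (idle)
t=30: (idle)
t=31: (idle)

completion order = C, A, E, B, G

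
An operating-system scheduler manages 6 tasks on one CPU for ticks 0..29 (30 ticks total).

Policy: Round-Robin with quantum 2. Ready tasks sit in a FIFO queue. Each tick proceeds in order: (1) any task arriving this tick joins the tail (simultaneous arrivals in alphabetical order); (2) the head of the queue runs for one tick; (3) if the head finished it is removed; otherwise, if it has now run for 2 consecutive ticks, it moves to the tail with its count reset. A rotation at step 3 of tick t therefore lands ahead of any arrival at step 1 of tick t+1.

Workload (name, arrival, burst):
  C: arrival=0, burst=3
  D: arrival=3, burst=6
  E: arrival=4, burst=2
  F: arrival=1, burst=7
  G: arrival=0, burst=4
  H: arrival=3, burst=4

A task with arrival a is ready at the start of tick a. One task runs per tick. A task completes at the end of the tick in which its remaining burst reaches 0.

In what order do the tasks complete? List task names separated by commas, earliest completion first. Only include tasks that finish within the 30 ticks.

completion order = C, G, E, H, D, F

t=0: queue=[C,G] q_used=0 → run C
t=1: queue=[C,G,F] q_used=1 → run C
t=2: queue=[G,F,C] q_used=0 → run G
t=3: queue=[G,F,C,D,H] q_used=1 → run G
t=4: queue=[F,C,D,H,G,E] q_used=0 → run F
t=5: queue=[F,C,D,H,G,E] q_used=1 → run F
t=6: queue=[C,D,H,G,E,F] q_used=0 → run C
t=7: queue=[D,H,G,E,F] q_used=0 → run D
t=8: queue=[D,H,G,E,F] q_used=1 → run D
t=9: queue=[H,G,E,F,D] q_used=0 → run H
t=10: queue=[H,G,E,F,D] q_used=1 → run H
t=11: queue=[G,E,F,D,H] q_used=0 → run G
t=12: queue=[G,E,F,D,H] q_used=1 → run G
t=13: queue=[E,F,D,H] q_used=0 → run E
t=14: queue=[E,F,D,H] q_used=1 → run E
t=15: queue=[F,D,H] q_used=0 → run F
t=16: queue=[F,D,H] q_used=1 → run F
t=17: queue=[D,H,F] q_used=0 → run D
t=18: queue=[D,H,F] q_used=1 → run D
t=19: queue=[H,F,D] q_used=0 → run H
t=20: queue=[H,F,D] q_used=1 → run H
t=21: queue=[F,D] q_used=0 → run F
t=22: queue=[F,D] q_used=1 → run F
t=23: queue=[D,F] q_used=0 → run D
t=24: queue=[D,F] q_used=1 → run D
t=25: queue=[F] q_used=0 → run F
t=26: (idle)
t=27: (idle)
t=28: (idle)
t=29: (idle)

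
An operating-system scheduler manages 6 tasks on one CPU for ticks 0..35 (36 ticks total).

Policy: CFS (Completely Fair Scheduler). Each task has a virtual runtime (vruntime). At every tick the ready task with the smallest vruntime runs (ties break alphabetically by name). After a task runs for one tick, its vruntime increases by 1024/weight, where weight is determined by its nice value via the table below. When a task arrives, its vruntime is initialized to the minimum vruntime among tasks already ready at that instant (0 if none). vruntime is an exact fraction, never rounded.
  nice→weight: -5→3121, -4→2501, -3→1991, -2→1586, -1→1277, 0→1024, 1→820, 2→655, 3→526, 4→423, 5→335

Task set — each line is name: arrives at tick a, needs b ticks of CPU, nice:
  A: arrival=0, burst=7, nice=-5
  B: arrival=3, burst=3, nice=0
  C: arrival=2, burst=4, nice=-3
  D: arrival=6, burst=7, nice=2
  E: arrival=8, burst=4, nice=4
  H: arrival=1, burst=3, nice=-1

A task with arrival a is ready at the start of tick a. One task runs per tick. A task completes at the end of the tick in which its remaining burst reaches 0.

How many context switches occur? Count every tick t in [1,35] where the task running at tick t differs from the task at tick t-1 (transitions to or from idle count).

t=0: vr[A=0] → run A
t=1: vr[A=1024/3121 H=1024/3121] → run A
t=2: vr[A=2048/3121 C=1024/3121 H=1024/3121] → run C
t=3: vr[A=2048/3121 B=1024/3121 C=5234688/6213911 H=1024/3121] → run B
t=4: vr[A=2048/3121 B=4145/3121 C=5234688/6213911 H=1024/3121] → run H
t=5: vr[A=2048/3121 B=4145/3121 C=5234688/6213911 H=4503552/3985517] → run A
t=6: vr[A=3072/3121 B=4145/3121 C=5234688/6213911 D=5234688/6213911 H=4503552/3985517] → run C
t=7: vr[A=3072/3121 B=4145/3121 C=8430592/6213911 D=5234688/6213911 H=4503552/3985517] → run D
t=8: vr[A=3072/3121 B=4145/3121 C=8430592/6213911 D=9791765504/4070111705 E=3072/3121 H=4503552/3985517] → run A
t=9: vr[A=4096/3121 B=4145/3121 C=8430592/6213911 D=9791765504/4070111705 E=3072/3121 H=4503552/3985517] → run E
t=10: vr[A=4096/3121 B=4145/3121 C=8430592/6213911 D=9791765504/4070111705 E=4495360/1320183 H=4503552/3985517] → run H
t=11: vr[A=4096/3121 B=4145/3121 C=8430592/6213911 D=9791765504/4070111705 E=4495360/1320183 H=7699456/3985517] → run A
t=12: vr[A=5120/3121 B=4145/3121 C=8430592/6213911 D=9791765504/4070111705 E=4495360/1320183 H=7699456/3985517] → run B
t=13: vr[A=5120/3121 B=7266/3121 C=8430592/6213911 D=9791765504/4070111705 E=4495360/1320183 H=7699456/3985517] → run C
t=14: vr[A=5120/3121 B=7266/3121 C=11626496/6213911 D=9791765504/4070111705 E=4495360/1320183 H=7699456/3985517] → run A
t=15: vr[A=6144/3121 B=7266/3121 C=11626496/6213911 D=9791765504/4070111705 E=4495360/1320183 H=7699456/3985517] → run C
t=16: vr[A=6144/3121 B=7266/3121 D=9791765504/4070111705 E=4495360/1320183 H=7699456/3985517] → run H
t=17: vr[A=6144/3121 B=7266/3121 D=9791765504/4070111705 E=4495360/1320183] → run A
t=18: vr[B=7266/3121 D=9791765504/4070111705 E=4495360/1320183] → run B
t=19: vr[D=9791765504/4070111705 E=4495360/1320183] → run D
t=20: vr[D=16154810368/4070111705 E=4495360/1320183] → run E
t=21: vr[D=16154810368/4070111705 E=7691264/1320183] → run D
t=22: vr[D=22517855232/4070111705 E=7691264/1320183] → run D
t=23: vr[D=28880900096/4070111705 E=7691264/1320183] → run E
t=24: vr[D=28880900096/4070111705 E=3629056/440061] → run D
t=25: vr[D=7048788992/814022341 E=3629056/440061] → run E
t=26: vr[D=7048788992/814022341] → run D
t=27: vr[D=41606989824/4070111705] → run D
t=28: (idle)
t=29: (idle)
t=30: (idle)
t=31: (idle)
t=32: (idle)
t=33: (idle)
t=34: (idle)
t=35: (idle)

context switches = 25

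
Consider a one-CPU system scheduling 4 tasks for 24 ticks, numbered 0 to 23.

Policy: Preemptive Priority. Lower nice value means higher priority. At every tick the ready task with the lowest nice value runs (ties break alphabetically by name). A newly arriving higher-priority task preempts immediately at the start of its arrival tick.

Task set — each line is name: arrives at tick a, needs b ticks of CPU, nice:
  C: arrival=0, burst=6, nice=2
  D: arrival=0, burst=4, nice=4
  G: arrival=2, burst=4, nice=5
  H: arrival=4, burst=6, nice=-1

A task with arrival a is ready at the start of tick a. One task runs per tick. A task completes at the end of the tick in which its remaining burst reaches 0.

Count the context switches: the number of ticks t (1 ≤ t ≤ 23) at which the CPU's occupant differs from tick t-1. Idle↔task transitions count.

context switches = 5

t=0: ready={C,D} → run C
t=1: ready={C,D} → run C
t=2: ready={C,D,G} → run C
t=3: ready={C,D,G} → run C
t=4: ready={C,D,G,H} → run H
t=5: ready={C,D,G,H} → run H
t=6: ready={C,D,G,H} → run H
t=7: ready={C,D,G,H} → run H
t=8: ready={C,D,G,H} → run H
t=9: ready={C,D,G,H} → run H
t=10: ready={C,D,G} → run C
t=11: ready={C,D,G} → run C
t=12: ready={D,G} → run D
t=13: ready={D,G} → run D
t=14: ready={D,G} → run D
t=15: ready={D,G} → run D
t=16: ready={G} → run G
t=17: ready={G} → run G
t=18: ready={G} → run G
t=19: ready={G} → run G
t=20: (idle)
t=21: (idle)
t=22: (idle)
t=23: (idle)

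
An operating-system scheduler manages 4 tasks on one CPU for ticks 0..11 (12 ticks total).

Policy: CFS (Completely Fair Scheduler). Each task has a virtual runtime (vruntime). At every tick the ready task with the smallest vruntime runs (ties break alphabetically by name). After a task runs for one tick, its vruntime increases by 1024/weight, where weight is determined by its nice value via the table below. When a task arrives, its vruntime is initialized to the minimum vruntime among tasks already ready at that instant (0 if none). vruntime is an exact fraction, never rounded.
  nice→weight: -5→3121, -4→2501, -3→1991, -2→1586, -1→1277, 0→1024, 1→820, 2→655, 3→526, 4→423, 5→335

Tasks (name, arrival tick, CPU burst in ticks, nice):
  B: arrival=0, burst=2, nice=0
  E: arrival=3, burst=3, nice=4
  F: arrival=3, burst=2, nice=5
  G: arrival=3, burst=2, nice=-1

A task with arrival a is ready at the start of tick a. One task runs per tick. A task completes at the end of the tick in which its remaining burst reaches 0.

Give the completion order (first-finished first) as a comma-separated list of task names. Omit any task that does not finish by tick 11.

t=0: vr[B=0] → run B
t=1: vr[B=1] → run B
t=2: (idle)
t=3: vr[E=0 F=0 G=0] → run E
t=4: vr[E=1024/423 F=0 G=0] → run F
t=5: vr[E=1024/423 F=1024/335 G=0] → run G
t=6: vr[E=1024/423 F=1024/335 G=1024/1277] → run G
t=7: vr[E=1024/423 F=1024/335] → run E
t=8: vr[E=2048/423 F=1024/335] → run F
t=9: vr[E=2048/423] → run E
t=10: (idle)
t=11: (idle)

completion order = B, G, F, E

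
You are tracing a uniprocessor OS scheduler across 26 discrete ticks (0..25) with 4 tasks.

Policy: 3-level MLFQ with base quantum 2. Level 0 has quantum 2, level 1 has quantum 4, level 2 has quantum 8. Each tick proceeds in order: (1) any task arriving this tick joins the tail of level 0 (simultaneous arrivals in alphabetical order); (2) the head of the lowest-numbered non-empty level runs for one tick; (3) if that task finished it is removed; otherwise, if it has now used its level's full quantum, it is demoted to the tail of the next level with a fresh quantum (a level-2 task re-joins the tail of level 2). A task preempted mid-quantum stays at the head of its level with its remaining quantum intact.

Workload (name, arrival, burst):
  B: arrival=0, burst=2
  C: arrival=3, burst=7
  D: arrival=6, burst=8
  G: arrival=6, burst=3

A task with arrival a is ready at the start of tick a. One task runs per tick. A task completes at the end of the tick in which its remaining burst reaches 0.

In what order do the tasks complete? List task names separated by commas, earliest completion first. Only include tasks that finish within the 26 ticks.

t=0: L0/L1/L2 = B/-/- → run B
t=1: L0/L1/L2 = B/-/- → run B
t=2: (idle)
t=3: L0/L1/L2 = C/-/- → run C
t=4: L0/L1/L2 = C/-/- → run C
t=5: L0/L1/L2 = -/C/- → run C
t=6: L0/L1/L2 = DG/C/- → run D
t=7: L0/L1/L2 = DG/C/- → run D
t=8: L0/L1/L2 = G/CD/- → run G
t=9: L0/L1/L2 = G/CD/- → run G
t=10: L0/L1/L2 = -/CDG/- → run C
t=11: L0/L1/L2 = -/CDG/- → run C
t=12: L0/L1/L2 = -/CDG/- → run C
t=13: L0/L1/L2 = -/DG/C → run D
t=14: L0/L1/L2 = -/DG/C → run D
t=15: L0/L1/L2 = -/DG/C → run D
t=16: L0/L1/L2 = -/DG/C → run D
t=17: L0/L1/L2 = -/G/CD → run G
t=18: L0/L1/L2 = -/-/CD → run C
t=19: L0/L1/L2 = -/-/D → run D
t=20: L0/L1/L2 = -/-/D → run D
t=21: (idle)
t=22: (idle)
t=23: (idle)
t=24: (idle)
t=25: (idle)

completion order = B, G, C, D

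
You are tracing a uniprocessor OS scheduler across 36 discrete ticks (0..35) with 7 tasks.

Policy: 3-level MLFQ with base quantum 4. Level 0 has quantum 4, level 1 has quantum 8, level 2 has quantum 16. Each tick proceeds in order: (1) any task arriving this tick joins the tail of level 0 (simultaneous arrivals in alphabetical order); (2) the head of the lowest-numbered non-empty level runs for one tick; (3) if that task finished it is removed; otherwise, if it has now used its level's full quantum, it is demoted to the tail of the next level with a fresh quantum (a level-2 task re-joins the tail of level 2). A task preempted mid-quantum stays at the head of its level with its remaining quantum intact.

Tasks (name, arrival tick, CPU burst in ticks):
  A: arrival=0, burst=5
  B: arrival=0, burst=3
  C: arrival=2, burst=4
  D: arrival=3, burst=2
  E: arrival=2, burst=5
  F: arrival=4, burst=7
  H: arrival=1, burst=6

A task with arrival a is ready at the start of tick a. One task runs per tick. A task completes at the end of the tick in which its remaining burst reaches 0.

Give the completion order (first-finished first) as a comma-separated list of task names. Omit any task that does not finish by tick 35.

t=0: L0/L1/L2 = AB/-/- → run A
t=1: L0/L1/L2 = ABH/-/- → run A
t=2: L0/L1/L2 = ABHCE/-/- → run A
t=3: L0/L1/L2 = ABHCED/-/- → run A
t=4: L0/L1/L2 = BHCEDF/A/- → run B
t=5: L0/L1/L2 = BHCEDF/A/- → run B
t=6: L0/L1/L2 = BHCEDF/A/- → run B
t=7: L0/L1/L2 = HCEDF/A/- → run H
t=8: L0/L1/L2 = HCEDF/A/- → run H
t=9: L0/L1/L2 = HCEDF/A/- → run H
t=10: L0/L1/L2 = HCEDF/A/- → run H
t=11: L0/L1/L2 = CEDF/AH/- → run C
t=12: L0/L1/L2 = CEDF/AH/- → run C
t=13: L0/L1/L2 = CEDF/AH/- → run C
t=14: L0/L1/L2 = CEDF/AH/- → run C
t=15: L0/L1/L2 = EDF/AH/- → run E
t=16: L0/L1/L2 = EDF/AH/- → run E
t=17: L0/L1/L2 = EDF/AH/- → run E
t=18: L0/L1/L2 = EDF/AH/- → run E
t=19: L0/L1/L2 = DF/AHE/- → run D
t=20: L0/L1/L2 = DF/AHE/- → run D
t=21: L0/L1/L2 = F/AHE/- → run F
t=22: L0/L1/L2 = F/AHE/- → run F
t=23: L0/L1/L2 = F/AHE/- → run F
t=24: L0/L1/L2 = F/AHE/- → run F
t=25: L0/L1/L2 = -/AHEF/- → run A
t=26: L0/L1/L2 = -/HEF/- → run H
t=27: L0/L1/L2 = -/HEF/- → run H
t=28: L0/L1/L2 = -/EF/- → run E
t=29: L0/L1/L2 = -/F/- → run F
t=30: L0/L1/L2 = -/F/- → run F
t=31: L0/L1/L2 = -/F/- → run F
t=32: (idle)
t=33: (idle)
t=34: (idle)
t=35: (idle)

completion order = B, C, D, A, H, E, F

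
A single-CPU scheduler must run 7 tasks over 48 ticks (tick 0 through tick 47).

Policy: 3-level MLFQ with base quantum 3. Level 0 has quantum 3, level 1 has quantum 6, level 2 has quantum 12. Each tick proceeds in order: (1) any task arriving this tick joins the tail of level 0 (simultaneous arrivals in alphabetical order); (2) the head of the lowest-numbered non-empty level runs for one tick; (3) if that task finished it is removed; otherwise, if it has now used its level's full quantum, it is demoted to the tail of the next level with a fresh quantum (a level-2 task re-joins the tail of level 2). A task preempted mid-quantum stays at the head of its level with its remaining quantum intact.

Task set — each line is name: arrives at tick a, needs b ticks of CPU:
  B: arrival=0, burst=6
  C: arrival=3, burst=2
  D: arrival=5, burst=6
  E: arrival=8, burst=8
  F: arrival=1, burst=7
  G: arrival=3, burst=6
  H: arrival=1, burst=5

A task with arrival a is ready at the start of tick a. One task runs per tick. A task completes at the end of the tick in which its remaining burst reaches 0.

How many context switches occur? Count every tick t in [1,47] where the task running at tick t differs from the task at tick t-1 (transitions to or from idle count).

t=0: L0/L1/L2 = B/-/- → run B
t=1: L0/L1/L2 = BFH/-/- → run B
t=2: L0/L1/L2 = BFH/-/- → run B
t=3: L0/L1/L2 = FHCG/B/- → run F
t=4: L0/L1/L2 = FHCG/B/- → run F
t=5: L0/L1/L2 = FHCGD/B/- → run F
t=6: L0/L1/L2 = HCGD/BF/- → run H
t=7: L0/L1/L2 = HCGD/BF/- → run H
t=8: L0/L1/L2 = HCGDE/BF/- → run H
t=9: L0/L1/L2 = CGDE/BFH/- → run C
t=10: L0/L1/L2 = CGDE/BFH/- → run C
t=11: L0/L1/L2 = GDE/BFH/- → run G
t=12: L0/L1/L2 = GDE/BFH/- → run G
t=13: L0/L1/L2 = GDE/BFH/- → run G
t=14: L0/L1/L2 = DE/BFHG/- → run D
t=15: L0/L1/L2 = DE/BFHG/- → run D
t=16: L0/L1/L2 = DE/BFHG/- → run D
t=17: L0/L1/L2 = E/BFHGD/- → run E
t=18: L0/L1/L2 = E/BFHGD/- → run E
t=19: L0/L1/L2 = E/BFHGD/- → run E
t=20: L0/L1/L2 = -/BFHGDE/- → run B
t=21: L0/L1/L2 = -/BFHGDE/- → run B
t=22: L0/L1/L2 = -/BFHGDE/- → run B
t=23: L0/L1/L2 = -/FHGDE/- → run F
t=24: L0/L1/L2 = -/FHGDE/- → run F
t=25: L0/L1/L2 = -/FHGDE/- → run F
t=26: L0/L1/L2 = -/FHGDE/- → run F
t=27: L0/L1/L2 = -/HGDE/- → run H
t=28: L0/L1/L2 = -/HGDE/- → run H
t=29: L0/L1/L2 = -/GDE/- → run G
t=30: L0/L1/L2 = -/GDE/- → run G
t=31: L0/L1/L2 = -/GDE/- → run G
t=32: L0/L1/L2 = -/DE/- → run D
t=33: L0/L1/L2 = -/DE/- → run D
t=34: L0/L1/L2 = -/DE/- → run D
t=35: L0/L1/L2 = -/E/- → run E
t=36: L0/L1/L2 = -/E/- → run E
t=37: L0/L1/L2 = -/E/- → run E
t=38: L0/L1/L2 = -/E/- → run E
t=39: L0/L1/L2 = -/E/- → run E
t=40: (idle)
t=41: (idle)
t=42: (idle)
t=43: (idle)
t=44: (idle)
t=45: (idle)
t=46: (idle)
t=47: (idle)

context switches = 13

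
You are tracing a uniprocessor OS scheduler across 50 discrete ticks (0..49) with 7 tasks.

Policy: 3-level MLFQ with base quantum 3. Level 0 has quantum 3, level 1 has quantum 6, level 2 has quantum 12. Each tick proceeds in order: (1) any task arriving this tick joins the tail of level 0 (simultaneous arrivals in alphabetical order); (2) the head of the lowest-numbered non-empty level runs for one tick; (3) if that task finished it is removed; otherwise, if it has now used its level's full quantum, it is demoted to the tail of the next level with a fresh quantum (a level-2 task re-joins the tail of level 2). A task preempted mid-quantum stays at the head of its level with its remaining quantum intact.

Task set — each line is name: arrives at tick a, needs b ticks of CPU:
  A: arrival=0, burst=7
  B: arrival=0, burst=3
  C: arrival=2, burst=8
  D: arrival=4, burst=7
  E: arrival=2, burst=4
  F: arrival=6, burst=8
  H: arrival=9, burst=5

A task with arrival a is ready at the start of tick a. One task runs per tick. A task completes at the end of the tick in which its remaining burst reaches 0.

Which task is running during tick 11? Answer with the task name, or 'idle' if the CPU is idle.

t=0: L0/L1/L2 = AB/-/- → run A
t=1: L0/L1/L2 = AB/-/- → run A
t=2: L0/L1/L2 = ABCE/-/- → run A
t=3: L0/L1/L2 = BCE/A/- → run B
t=4: L0/L1/L2 = BCED/A/- → run B
t=5: L0/L1/L2 = BCED/A/- → run B
t=6: L0/L1/L2 = CEDF/A/- → run C
t=7: L0/L1/L2 = CEDF/A/- → run C
t=8: L0/L1/L2 = CEDF/A/- → run C
t=9: L0/L1/L2 = EDFH/AC/- → run E
t=10: L0/L1/L2 = EDFH/AC/- → run E
t=11: L0/L1/L2 = EDFH/AC/- → run E
t=12: L0/L1/L2 = DFH/ACE/- → run D
t=13: L0/L1/L2 = DFH/ACE/- → run D
t=14: L0/L1/L2 = DFH/ACE/- → run D
t=15: L0/L1/L2 = FH/ACED/- → run F
t=16: L0/L1/L2 = FH/ACED/- → run F
t=17: L0/L1/L2 = FH/ACED/- → run F
t=18: L0/L1/L2 = H/ACEDF/- → run H
t=19: L0/L1/L2 = H/ACEDF/- → run H
t=20: L0/L1/L2 = H/ACEDF/- → run H
t=21: L0/L1/L2 = -/ACEDFH/- → run A
t=22: L0/L1/L2 = -/ACEDFH/- → run A
t=23: L0/L1/L2 = -/ACEDFH/- → run A
t=24: L0/L1/L2 = -/ACEDFH/- → run A
t=25: L0/L1/L2 = -/CEDFH/- → run C
t=26: L0/L1/L2 = -/CEDFH/- → run C
t=27: L0/L1/L2 = -/CEDFH/- → run C
t=28: L0/L1/L2 = -/CEDFH/- → run C
t=29: L0/L1/L2 = -/CEDFH/- → run C
t=30: L0/L1/L2 = -/EDFH/- → run E
t=31: L0/L1/L2 = -/DFH/- → run D
t=32: L0/L1/L2 = -/DFH/- → run D
t=33: L0/L1/L2 = -/DFH/- → run D
t=34: L0/L1/L2 = -/DFH/- → run D
t=35: L0/L1/L2 = -/FH/- → run F
t=36: L0/L1/L2 = -/FH/- → run F
t=37: L0/L1/L2 = -/FH/- → run F
t=38: L0/L1/L2 = -/FH/- → run F
t=39: L0/L1/L2 = -/FH/- → run F
t=40: L0/L1/L2 = -/H/- → run H
t=41: L0/L1/L2 = -/H/- → run H
t=42: (idle)
t=43: (idle)
t=44: (idle)
t=45: (idle)
t=46: (idle)
t=47: (idle)
t=48: (idle)
t=49: (idle)

running at tick 11 = E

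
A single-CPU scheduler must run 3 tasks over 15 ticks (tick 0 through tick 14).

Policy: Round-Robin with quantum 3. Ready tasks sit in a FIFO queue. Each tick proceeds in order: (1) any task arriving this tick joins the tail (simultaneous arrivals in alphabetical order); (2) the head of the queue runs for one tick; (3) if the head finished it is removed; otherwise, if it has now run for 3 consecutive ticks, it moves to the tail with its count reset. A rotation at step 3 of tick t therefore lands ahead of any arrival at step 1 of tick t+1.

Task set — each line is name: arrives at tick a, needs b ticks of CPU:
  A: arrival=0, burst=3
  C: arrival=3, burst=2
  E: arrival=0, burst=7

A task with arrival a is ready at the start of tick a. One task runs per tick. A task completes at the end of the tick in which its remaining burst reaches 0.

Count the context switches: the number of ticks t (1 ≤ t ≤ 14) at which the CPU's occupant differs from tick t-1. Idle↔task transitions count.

context switches = 4

t=0: queue=[A,E] q_used=0 → run A
t=1: queue=[A,E] q_used=1 → run A
t=2: queue=[A,E] q_used=2 → run A
t=3: queue=[E,C] q_used=0 → run E
t=4: queue=[E,C] q_used=1 → run E
t=5: queue=[E,C] q_used=2 → run E
t=6: queue=[C,E] q_used=0 → run C
t=7: queue=[C,E] q_used=1 → run C
t=8: queue=[E] q_used=0 → run E
t=9: queue=[E] q_used=1 → run E
t=10: queue=[E] q_used=2 → run E
t=11: queue=[E] q_used=0 → run E
t=12: (idle)
t=13: (idle)
t=14: (idle)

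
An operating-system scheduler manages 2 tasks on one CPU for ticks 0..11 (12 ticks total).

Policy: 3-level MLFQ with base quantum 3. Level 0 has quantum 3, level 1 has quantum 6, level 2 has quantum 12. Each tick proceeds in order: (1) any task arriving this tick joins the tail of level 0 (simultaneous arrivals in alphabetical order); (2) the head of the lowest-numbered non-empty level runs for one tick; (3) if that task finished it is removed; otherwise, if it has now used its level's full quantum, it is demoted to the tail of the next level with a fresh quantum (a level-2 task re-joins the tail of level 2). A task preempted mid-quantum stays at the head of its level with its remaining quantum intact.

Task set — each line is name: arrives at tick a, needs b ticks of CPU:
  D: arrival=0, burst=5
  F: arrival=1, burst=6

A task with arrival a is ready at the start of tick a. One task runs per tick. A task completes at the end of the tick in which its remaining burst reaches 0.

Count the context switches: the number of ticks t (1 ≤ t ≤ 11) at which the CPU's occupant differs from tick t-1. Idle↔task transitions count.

context switches = 4

t=0: L0/L1/L2 = D/-/- → run D
t=1: L0/L1/L2 = DF/-/- → run D
t=2: L0/L1/L2 = DF/-/- → run D
t=3: L0/L1/L2 = F/D/- → run F
t=4: L0/L1/L2 = F/D/- → run F
t=5: L0/L1/L2 = F/D/- → run F
t=6: L0/L1/L2 = -/DF/- → run D
t=7: L0/L1/L2 = -/DF/- → run D
t=8: L0/L1/L2 = -/F/- → run F
t=9: L0/L1/L2 = -/F/- → run F
t=10: L0/L1/L2 = -/F/- → run F
t=11: (idle)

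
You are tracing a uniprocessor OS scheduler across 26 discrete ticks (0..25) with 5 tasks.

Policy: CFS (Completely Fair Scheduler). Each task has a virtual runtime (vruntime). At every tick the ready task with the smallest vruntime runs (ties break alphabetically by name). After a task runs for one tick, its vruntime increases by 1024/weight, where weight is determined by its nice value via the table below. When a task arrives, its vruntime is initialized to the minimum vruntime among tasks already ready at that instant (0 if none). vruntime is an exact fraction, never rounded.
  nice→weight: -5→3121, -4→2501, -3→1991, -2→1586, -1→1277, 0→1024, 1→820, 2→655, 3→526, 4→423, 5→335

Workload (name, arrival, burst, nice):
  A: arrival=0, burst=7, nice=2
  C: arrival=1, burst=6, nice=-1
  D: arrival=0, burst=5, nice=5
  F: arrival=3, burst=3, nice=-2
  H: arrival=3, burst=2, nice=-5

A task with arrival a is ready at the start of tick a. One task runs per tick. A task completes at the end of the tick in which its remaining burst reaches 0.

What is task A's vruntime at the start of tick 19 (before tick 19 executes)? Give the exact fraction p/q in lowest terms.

t=0: vr[A=0 D=0] → run A
t=1: vr[A=1024/655 C=0 D=0] → run C
t=2: vr[A=1024/655 C=1024/1277 D=0] → run D
t=3: vr[A=1024/655 C=1024/1277 D=1024/335 F=1024/1277 H=1024/1277] → run C
t=4: vr[A=1024/655 C=2048/1277 D=1024/335 F=1024/1277 H=1024/1277] → run F
t=5: vr[A=1024/655 C=2048/1277 D=1024/335 F=1465856/1012661 H=1024/1277] → run H
t=6: vr[A=1024/655 C=2048/1277 D=1024/335 F=1465856/1012661 H=4503552/3985517] → run H
t=7: vr[A=1024/655 C=2048/1277 D=1024/335 F=1465856/1012661] → run F
t=8: vr[A=1024/655 C=2048/1277 D=1024/335 F=2119680/1012661] → run A
t=9: vr[A=2048/655 C=2048/1277 D=1024/335 F=2119680/1012661] → run C
t=10: vr[A=2048/655 C=3072/1277 D=1024/335 F=2119680/1012661] → run F
t=11: vr[A=2048/655 C=3072/1277 D=1024/335] → run C
t=12: vr[A=2048/655 C=4096/1277 D=1024/335] → run D
t=13: vr[A=2048/655 C=4096/1277 D=2048/335] → run A
t=14: vr[A=3072/655 C=4096/1277 D=2048/335] → run C
t=15: vr[A=3072/655 C=5120/1277 D=2048/335] → run C
t=16: vr[A=3072/655 D=2048/335] → run A
t=17: vr[A=4096/655 D=2048/335] → run D
t=18: vr[A=4096/655 D=3072/335] → run A
t=19: vr[A=1024/131 D=3072/335] → run A
t=20: vr[A=6144/655 D=3072/335] → run D
t=21: vr[A=6144/655 D=4096/335] → run A
t=22: vr[D=4096/335] → run D
t=23: (idle)
t=24: (idle)
t=25: (idle)

vruntime(A, start of tick 19) = 1024/131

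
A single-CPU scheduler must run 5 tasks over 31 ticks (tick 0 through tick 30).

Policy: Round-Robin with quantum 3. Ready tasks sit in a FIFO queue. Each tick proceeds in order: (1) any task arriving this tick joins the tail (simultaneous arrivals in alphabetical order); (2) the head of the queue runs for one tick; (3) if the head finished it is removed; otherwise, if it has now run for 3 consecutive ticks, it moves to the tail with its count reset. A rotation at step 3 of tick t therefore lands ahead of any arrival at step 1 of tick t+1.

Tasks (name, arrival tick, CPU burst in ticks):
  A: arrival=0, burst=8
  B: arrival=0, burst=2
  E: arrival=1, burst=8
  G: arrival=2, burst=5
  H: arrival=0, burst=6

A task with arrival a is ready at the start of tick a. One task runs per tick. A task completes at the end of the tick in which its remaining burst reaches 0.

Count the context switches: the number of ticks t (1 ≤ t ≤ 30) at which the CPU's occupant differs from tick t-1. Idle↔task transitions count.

t=0: queue=[A,B,H] q_used=0 → run A
t=1: queue=[A,B,H,E] q_used=1 → run A
t=2: queue=[A,B,H,E,G] q_used=2 → run A
t=3: queue=[B,H,E,G,A] q_used=0 → run B
t=4: queue=[B,H,E,G,A] q_used=1 → run B
t=5: queue=[H,E,G,A] q_used=0 → run H
t=6: queue=[H,E,G,A] q_used=1 → run H
t=7: queue=[H,E,G,A] q_used=2 → run H
t=8: queue=[E,G,A,H] q_used=0 → run E
t=9: queue=[E,G,A,H] q_used=1 → run E
t=10: queue=[E,G,A,H] q_used=2 → run E
t=11: queue=[G,A,H,E] q_used=0 → run G
t=12: queue=[G,A,H,E] q_used=1 → run G
t=13: queue=[G,A,H,E] q_used=2 → run G
t=14: queue=[A,H,E,G] q_used=0 → run A
t=15: queue=[A,H,E,G] q_used=1 → run A
t=16: queue=[A,H,E,G] q_used=2 → run A
t=17: queue=[H,E,G,A] q_used=0 → run H
t=18: queue=[H,E,G,A] q_used=1 → run H
t=19: queue=[H,E,G,A] q_used=2 → run H
t=20: queue=[E,G,A] q_used=0 → run E
t=21: queue=[E,G,A] q_used=1 → run E
t=22: queue=[E,G,A] q_used=2 → run E
t=23: queue=[G,A,E] q_used=0 → run G
t=24: queue=[G,A,E] q_used=1 → run G
t=25: queue=[A,E] q_used=0 → run A
t=26: queue=[A,E] q_used=1 → run A
t=27: queue=[E] q_used=0 → run E
t=28: queue=[E] q_used=1 → run E
t=29: (idle)
t=30: (idle)

context switches = 11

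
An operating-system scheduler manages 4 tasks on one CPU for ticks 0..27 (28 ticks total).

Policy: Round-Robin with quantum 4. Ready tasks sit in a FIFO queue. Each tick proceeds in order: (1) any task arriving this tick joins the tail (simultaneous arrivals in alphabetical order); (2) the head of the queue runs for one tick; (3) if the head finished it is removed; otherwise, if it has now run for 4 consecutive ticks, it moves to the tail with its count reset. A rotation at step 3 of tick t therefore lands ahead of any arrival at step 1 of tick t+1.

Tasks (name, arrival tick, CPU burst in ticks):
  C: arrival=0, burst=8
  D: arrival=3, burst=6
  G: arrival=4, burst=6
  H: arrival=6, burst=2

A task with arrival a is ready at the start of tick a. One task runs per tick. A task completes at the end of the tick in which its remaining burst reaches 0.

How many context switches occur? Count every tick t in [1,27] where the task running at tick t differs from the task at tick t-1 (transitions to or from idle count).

t=0: queue=[C] q_used=0 → run C
t=1: queue=[C] q_used=1 → run C
t=2: queue=[C] q_used=2 → run C
t=3: queue=[C,D] q_used=3 → run C
t=4: queue=[D,C,G] q_used=0 → run D
t=5: queue=[D,C,G] q_used=1 → run D
t=6: queue=[D,C,G,H] q_used=2 → run D
t=7: queue=[D,C,G,H] q_used=3 → run D
t=8: queue=[C,G,H,D] q_used=0 → run C
t=9: queue=[C,G,H,D] q_used=1 → run C
t=10: queue=[C,G,H,D] q_used=2 → run C
t=11: queue=[C,G,H,D] q_used=3 → run C
t=12: queue=[G,H,D] q_used=0 → run G
t=13: queue=[G,H,D] q_used=1 → run G
t=14: queue=[G,H,D] q_used=2 → run G
t=15: queue=[G,H,D] q_used=3 → run G
t=16: queue=[H,D,G] q_used=0 → run H
t=17: queue=[H,D,G] q_used=1 → run H
t=18: queue=[D,G] q_used=0 → run D
t=19: queue=[D,G] q_used=1 → run D
t=20: queue=[G] q_used=0 → run G
t=21: queue=[G] q_used=1 → run G
t=22: (idle)
t=23: (idle)
t=24: (idle)
t=25: (idle)
t=26: (idle)
t=27: (idle)

context switches = 7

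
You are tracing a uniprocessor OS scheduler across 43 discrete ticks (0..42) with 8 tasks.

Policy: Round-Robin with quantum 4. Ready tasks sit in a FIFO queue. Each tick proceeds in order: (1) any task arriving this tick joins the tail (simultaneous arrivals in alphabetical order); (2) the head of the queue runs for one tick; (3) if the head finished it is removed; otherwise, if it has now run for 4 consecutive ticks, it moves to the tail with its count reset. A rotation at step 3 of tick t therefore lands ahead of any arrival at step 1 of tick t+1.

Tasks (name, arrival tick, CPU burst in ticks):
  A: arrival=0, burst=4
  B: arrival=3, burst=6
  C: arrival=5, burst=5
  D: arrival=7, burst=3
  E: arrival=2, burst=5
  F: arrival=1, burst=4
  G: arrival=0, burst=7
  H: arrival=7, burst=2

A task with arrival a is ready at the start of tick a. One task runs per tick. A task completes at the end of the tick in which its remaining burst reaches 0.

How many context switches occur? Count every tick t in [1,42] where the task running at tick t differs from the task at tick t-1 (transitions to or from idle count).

t=0: queue=[A,G] q_used=0 → run A
t=1: queue=[A,G,F] q_used=1 → run A
t=2: queue=[A,G,F,E] q_used=2 → run A
t=3: queue=[A,G,F,E,B] q_used=3 → run A
t=4: queue=[G,F,E,B] q_used=0 → run G
t=5: queue=[G,F,E,B,C] q_used=1 → run G
t=6: queue=[G,F,E,B,C] q_used=2 → run G
t=7: queue=[G,F,E,B,C,D,H] q_used=3 → run G
t=8: queue=[F,E,B,C,D,H,G] q_used=0 → run F
t=9: queue=[F,E,B,C,D,H,G] q_used=1 → run F
t=10: queue=[F,E,B,C,D,H,G] q_used=2 → run F
t=11: queue=[F,E,B,C,D,H,G] q_used=3 → run F
t=12: queue=[E,B,C,D,H,G] q_used=0 → run E
t=13: queue=[E,B,C,D,H,G] q_used=1 → run E
t=14: queue=[E,B,C,D,H,G] q_used=2 → run E
t=15: queue=[E,B,C,D,H,G] q_used=3 → run E
t=16: queue=[B,C,D,H,G,E] q_used=0 → run B
t=17: queue=[B,C,D,H,G,E] q_used=1 → run B
t=18: queue=[B,C,D,H,G,E] q_used=2 → run B
t=19: queue=[B,C,D,H,G,E] q_used=3 → run B
t=20: queue=[C,D,H,G,E,B] q_used=0 → run C
t=21: queue=[C,D,H,G,E,B] q_used=1 → run C
t=22: queue=[C,D,H,G,E,B] q_used=2 → run C
t=23: queue=[C,D,H,G,E,B] q_used=3 → run C
t=24: queue=[D,H,G,E,B,C] q_used=0 → run D
t=25: queue=[D,H,G,E,B,C] q_used=1 → run D
t=26: queue=[D,H,G,E,B,C] q_used=2 → run D
t=27: queue=[H,G,E,B,C] q_used=0 → run H
t=28: queue=[H,G,E,B,C] q_used=1 → run H
t=29: queue=[G,E,B,C] q_used=0 → run G
t=30: queue=[G,E,B,C] q_used=1 → run G
t=31: queue=[G,E,B,C] q_used=2 → run G
t=32: queue=[E,B,C] q_used=0 → run E
t=33: queue=[B,C] q_used=0 → run B
t=34: queue=[B,C] q_used=1 → run B
t=35: queue=[C] q_used=0 → run C
t=36: (idle)
t=37: (idle)
t=38: (idle)
t=39: (idle)
t=40: (idle)
t=41: (idle)
t=42: (idle)

context switches = 12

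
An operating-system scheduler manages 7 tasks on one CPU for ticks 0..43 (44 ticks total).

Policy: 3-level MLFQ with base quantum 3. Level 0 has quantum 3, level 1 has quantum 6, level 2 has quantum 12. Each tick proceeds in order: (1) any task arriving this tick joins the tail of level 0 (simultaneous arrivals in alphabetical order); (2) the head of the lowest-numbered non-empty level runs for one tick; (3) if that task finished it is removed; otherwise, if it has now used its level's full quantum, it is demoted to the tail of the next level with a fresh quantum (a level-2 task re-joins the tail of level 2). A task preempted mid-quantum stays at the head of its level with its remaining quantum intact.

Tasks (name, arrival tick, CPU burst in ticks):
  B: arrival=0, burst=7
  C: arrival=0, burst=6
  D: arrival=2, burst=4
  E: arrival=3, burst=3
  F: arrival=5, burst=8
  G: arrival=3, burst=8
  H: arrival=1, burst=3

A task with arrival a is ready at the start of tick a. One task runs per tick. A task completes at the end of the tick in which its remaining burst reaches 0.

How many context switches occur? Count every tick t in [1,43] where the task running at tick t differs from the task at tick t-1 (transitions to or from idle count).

t=0: L0/L1/L2 = BC/-/- → run B
t=1: L0/L1/L2 = BCH/-/- → run B
t=2: L0/L1/L2 = BCHD/-/- → run B
t=3: L0/L1/L2 = CHDEG/B/- → run C
t=4: L0/L1/L2 = CHDEG/B/- → run C
t=5: L0/L1/L2 = CHDEGF/B/- → run C
t=6: L0/L1/L2 = HDEGF/BC/- → run H
t=7: L0/L1/L2 = HDEGF/BC/- → run H
t=8: L0/L1/L2 = HDEGF/BC/- → run H
t=9: L0/L1/L2 = DEGF/BC/- → run D
t=10: L0/L1/L2 = DEGF/BC/- → run D
t=11: L0/L1/L2 = DEGF/BC/- → run D
t=12: L0/L1/L2 = EGF/BCD/- → run E
t=13: L0/L1/L2 = EGF/BCD/- → run E
t=14: L0/L1/L2 = EGF/BCD/- → run E
t=15: L0/L1/L2 = GF/BCD/- → run G
t=16: L0/L1/L2 = GF/BCD/- → run G
t=17: L0/L1/L2 = GF/BCD/- → run G
t=18: L0/L1/L2 = F/BCDG/- → run F
t=19: L0/L1/L2 = F/BCDG/- → run F
t=20: L0/L1/L2 = F/BCDG/- → run F
t=21: L0/L1/L2 = -/BCDGF/- → run B
t=22: L0/L1/L2 = -/BCDGF/- → run B
t=23: L0/L1/L2 = -/BCDGF/- → run B
t=24: L0/L1/L2 = -/BCDGF/- → run B
t=25: L0/L1/L2 = -/CDGF/- → run C
t=26: L0/L1/L2 = -/CDGF/- → run C
t=27: L0/L1/L2 = -/CDGF/- → run C
t=28: L0/L1/L2 = -/DGF/- → run D
t=29: L0/L1/L2 = -/GF/- → run G
t=30: L0/L1/L2 = -/GF/- → run G
t=31: L0/L1/L2 = -/GF/- → run G
t=32: L0/L1/L2 = -/GF/- → run G
t=33: L0/L1/L2 = -/GF/- → run G
t=34: L0/L1/L2 = -/F/- → run F
t=35: L0/L1/L2 = -/F/- → run F
t=36: L0/L1/L2 = -/F/- → run F
t=37: L0/L1/L2 = -/F/- → run F
t=38: L0/L1/L2 = -/F/- → run F
t=39: (idle)
t=40: (idle)
t=41: (idle)
t=42: (idle)
t=43: (idle)

context switches = 12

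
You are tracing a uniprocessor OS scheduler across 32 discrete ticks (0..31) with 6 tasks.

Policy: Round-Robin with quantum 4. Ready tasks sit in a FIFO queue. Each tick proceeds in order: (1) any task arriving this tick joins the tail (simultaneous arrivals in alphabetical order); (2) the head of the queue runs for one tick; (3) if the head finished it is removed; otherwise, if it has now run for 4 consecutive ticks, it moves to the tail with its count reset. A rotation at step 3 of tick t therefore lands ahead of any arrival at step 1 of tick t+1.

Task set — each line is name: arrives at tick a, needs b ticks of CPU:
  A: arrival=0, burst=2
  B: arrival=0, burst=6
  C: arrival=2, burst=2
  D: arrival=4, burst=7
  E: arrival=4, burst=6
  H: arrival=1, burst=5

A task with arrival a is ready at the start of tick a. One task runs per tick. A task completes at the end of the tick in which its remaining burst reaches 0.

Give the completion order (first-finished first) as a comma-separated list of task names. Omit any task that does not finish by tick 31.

completion order = A, C, B, H, D, E

t=0: queue=[A,B] q_used=0 → run A
t=1: queue=[A,B,H] q_used=1 → run A
t=2: queue=[B,H,C] q_used=0 → run B
t=3: queue=[B,H,C] q_used=1 → run B
t=4: queue=[B,H,C,D,E] q_used=2 → run B
t=5: queue=[B,H,C,D,E] q_used=3 → run B
t=6: queue=[H,C,D,E,B] q_used=0 → run H
t=7: queue=[H,C,D,E,B] q_used=1 → run H
t=8: queue=[H,C,D,E,B] q_used=2 → run H
t=9: queue=[H,C,D,E,B] q_used=3 → run H
t=10: queue=[C,D,E,B,H] q_used=0 → run C
t=11: queue=[C,D,E,B,H] q_used=1 → run C
t=12: queue=[D,E,B,H] q_used=0 → run D
t=13: queue=[D,E,B,H] q_used=1 → run D
t=14: queue=[D,E,B,H] q_used=2 → run D
t=15: queue=[D,E,B,H] q_used=3 → run D
t=16: queue=[E,B,H,D] q_used=0 → run E
t=17: queue=[E,B,H,D] q_used=1 → run E
t=18: queue=[E,B,H,D] q_used=2 → run E
t=19: queue=[E,B,H,D] q_used=3 → run E
t=20: queue=[B,H,D,E] q_used=0 → run B
t=21: queue=[B,H,D,E] q_used=1 → run B
t=22: queue=[H,D,E] q_used=0 → run H
t=23: queue=[D,E] q_used=0 → run D
t=24: queue=[D,E] q_used=1 → run D
t=25: queue=[D,E] q_used=2 → run D
t=26: queue=[E] q_used=0 → run E
t=27: queue=[E] q_used=1 → run E
t=28: (idle)
t=29: (idle)
t=30: (idle)
t=31: (idle)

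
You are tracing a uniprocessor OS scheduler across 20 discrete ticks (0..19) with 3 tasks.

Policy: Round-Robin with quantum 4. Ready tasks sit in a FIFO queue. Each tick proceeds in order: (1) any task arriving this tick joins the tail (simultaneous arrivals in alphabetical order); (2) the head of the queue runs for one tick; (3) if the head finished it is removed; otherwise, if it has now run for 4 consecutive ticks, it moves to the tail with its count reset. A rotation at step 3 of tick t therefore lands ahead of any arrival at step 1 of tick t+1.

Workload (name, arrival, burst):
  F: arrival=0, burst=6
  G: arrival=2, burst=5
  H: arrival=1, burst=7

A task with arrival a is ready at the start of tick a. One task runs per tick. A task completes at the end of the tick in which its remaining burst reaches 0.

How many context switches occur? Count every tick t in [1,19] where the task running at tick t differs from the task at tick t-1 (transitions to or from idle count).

t=0: queue=[F] q_used=0 → run F
t=1: queue=[F,H] q_used=1 → run F
t=2: queue=[F,H,G] q_used=2 → run F
t=3: queue=[F,H,G] q_used=3 → run F
t=4: queue=[H,G,F] q_used=0 → run H
t=5: queue=[H,G,F] q_used=1 → run H
t=6: queue=[H,G,F] q_used=2 → run H
t=7: queue=[H,G,F] q_used=3 → run H
t=8: queue=[G,F,H] q_used=0 → run G
t=9: queue=[G,F,H] q_used=1 → run G
t=10: queue=[G,F,H] q_used=2 → run G
t=11: queue=[G,F,H] q_used=3 → run G
t=12: queue=[F,H,G] q_used=0 → run F
t=13: queue=[F,H,G] q_used=1 → run F
t=14: queue=[H,G] q_used=0 → run H
t=15: queue=[H,G] q_used=1 → run H
t=16: queue=[H,G] q_used=2 → run H
t=17: queue=[G] q_used=0 → run G
t=18: (idle)
t=19: (idle)

context switches = 6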